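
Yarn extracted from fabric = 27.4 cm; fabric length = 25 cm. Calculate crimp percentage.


Formula: Crimp% = ((L_yarn - L_fabric) / L_fabric) * 100
Step 1: Extension = 27.4 - 25 = 2.4 cm
Step 2: Crimp% = (2.4 / 25) * 100
Step 3: Crimp% = 0.096 * 100 = 9.6%

9.6%


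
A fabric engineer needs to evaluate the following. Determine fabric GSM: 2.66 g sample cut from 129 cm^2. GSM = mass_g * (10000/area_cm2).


Formula: GSM = mass_g / area_m2
Step 1: Convert area: 129 cm^2 = 129 / 10000 = 0.0129 m^2
Step 2: GSM = 2.66 g / 0.0129 m^2 = 206.2 g/m^2

206.2 g/m^2


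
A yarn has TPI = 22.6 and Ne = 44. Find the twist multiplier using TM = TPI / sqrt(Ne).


Formula: TM = TPI / sqrt(Ne)
Step 1: sqrt(Ne) = sqrt(44) = 6.6332
Step 2: TM = 22.6 / 6.6332 = 3.41

3.41 TM


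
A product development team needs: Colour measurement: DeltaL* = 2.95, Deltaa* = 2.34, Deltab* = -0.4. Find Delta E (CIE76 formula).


Formula: Delta E = sqrt(dL*^2 + da*^2 + db*^2)
Step 1: dL*^2 = 2.95^2 = 8.7025
Step 2: da*^2 = 2.34^2 = 5.4756
Step 3: db*^2 = (-0.4)^2 = 0.16
Step 4: Sum = 8.7025 + 5.4756 + 0.16 = 14.3381
Step 5: Delta E = sqrt(14.3381) = 3.79

3.79 Delta E


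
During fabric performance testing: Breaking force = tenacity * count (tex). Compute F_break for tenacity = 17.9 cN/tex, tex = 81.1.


Formula: Breaking force = Tenacity * Linear density
F = 17.9 cN/tex * 81.1 tex
F = 1451.69 cN

1451.69 cN


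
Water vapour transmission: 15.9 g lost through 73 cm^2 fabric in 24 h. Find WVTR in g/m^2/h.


Formula: WVTR = mass_loss / (area * time)
Step 1: Convert area: 73 cm^2 = 0.0073 m^2
Step 2: WVTR = 15.9 g / (0.0073 m^2 * 24 h)
Step 3: WVTR = 15.9 / 0.1752 = 90.8 g/m^2/h

90.8 g/m^2/h


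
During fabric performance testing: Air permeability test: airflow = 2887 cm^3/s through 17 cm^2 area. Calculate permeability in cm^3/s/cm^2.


Formula: Air Permeability = Airflow / Test Area
AP = 2887 cm^3/s / 17 cm^2
AP = 169.8 cm^3/s/cm^2

169.8 cm^3/s/cm^2


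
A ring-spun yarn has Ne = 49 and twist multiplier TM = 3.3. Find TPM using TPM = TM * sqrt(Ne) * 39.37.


Formula: TPM = TM * sqrt(Ne) * 39.37
Step 1: sqrt(Ne) = sqrt(49) = 7
Step 2: TM * sqrt(Ne) = 3.3 * 7 = 23.1
Step 3: TPM = 23.1 * 39.37 = 909 twists/m

909 twists/m


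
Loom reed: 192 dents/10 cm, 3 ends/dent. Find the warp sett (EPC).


Formula: EPC = (dents per 10 cm * ends per dent) / 10
Step 1: Total ends per 10 cm = 192 * 3 = 576
Step 2: EPC = 576 / 10 = 57.6 ends/cm

57.6 ends/cm


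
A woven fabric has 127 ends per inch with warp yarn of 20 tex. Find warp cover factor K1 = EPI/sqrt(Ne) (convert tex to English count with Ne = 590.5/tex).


Formula: K1 = EPI / sqrt(Ne), with Ne = 590.5 / tex_warp
Step 1: Ne = 590.5 / 20 = 29.525
Step 2: sqrt(Ne) = sqrt(29.525) = 5.4337
Step 3: K1 = 127 / 5.4337 = 23.4

23.4


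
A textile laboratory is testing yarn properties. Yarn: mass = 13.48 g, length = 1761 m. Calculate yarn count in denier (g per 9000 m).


Formula: den = (mass_g / length_m) * 9000
Substituting: den = (13.48 / 1761) * 9000
Intermediate: 13.48 / 1761 = 0.00765474 g/m
den = 0.00765474 * 9000 = 68.9 denier

68.9 denier


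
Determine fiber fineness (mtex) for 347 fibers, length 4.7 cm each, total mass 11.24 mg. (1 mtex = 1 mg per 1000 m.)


Formula: fineness (mtex) = mass (mg) / total length (km) = (mass_mg / total_length_m) * 1000
Step 1: Convert fiber length: 4.7 cm = 0.047 m
Step 2: Total fiber length = 347 * 0.047 = 16.309 m
Step 3: Linear density = 11.24 mg / 16.309 m = 0.6892 mg/m
Step 4: fineness = 0.6892 * 1000 = 689.2 mtex

689.2 mtex


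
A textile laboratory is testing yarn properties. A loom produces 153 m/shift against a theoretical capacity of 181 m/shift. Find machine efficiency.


Formula: Efficiency% = (Actual output / Theoretical output) * 100
Efficiency% = (153 / 181) * 100
Efficiency% = 0.845304 * 100 = 84.5304% ≈ 84.5%

84.5%


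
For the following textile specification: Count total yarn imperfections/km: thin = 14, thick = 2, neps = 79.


Formula: Total = thin places + thick places + neps
Total = 14 + 2 + 79
Total = 95 imperfections/km

95 imperfections/km


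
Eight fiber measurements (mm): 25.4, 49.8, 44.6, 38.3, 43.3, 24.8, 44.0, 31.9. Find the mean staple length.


Formula: Mean = sum of lengths / count
Sum = 25.4 + 49.8 + 44.6 + 38.3 + 43.3 + 24.8 + 44.0 + 31.9
Sum = 302.1 mm
Mean = 302.1 / 8 = 37.76 mm

37.76 mm


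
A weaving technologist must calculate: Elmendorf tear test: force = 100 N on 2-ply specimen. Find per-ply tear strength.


Formula: Per-ply strength = Total force / Number of plies
Per-ply = 100 N / 2
Per-ply = 50 N

50 N


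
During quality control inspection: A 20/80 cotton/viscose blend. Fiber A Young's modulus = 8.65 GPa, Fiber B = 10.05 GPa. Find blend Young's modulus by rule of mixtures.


Formula: Blend property = (fraction_A * property_A) + (fraction_B * property_B)
Step 1: Contribution A = 20/100 * 8.65 GPa = 1.73 GPa
Step 2: Contribution B = 80/100 * 10.05 GPa = 8.04 GPa
Step 3: Blend Young's modulus = 1.73 + 8.04 = 9.77 GPa

9.77 GPa


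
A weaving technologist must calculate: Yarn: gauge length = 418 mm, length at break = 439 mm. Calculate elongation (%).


Formula: Elongation (%) = ((L_break - L0) / L0) * 100
Step 1: Extension = 439 - 418 = 21 mm
Step 2: Elongation = (21 / 418) * 100
Step 3: Elongation = 0.050239 * 100 = 5.0239% ≈ 5.0%

5.0%


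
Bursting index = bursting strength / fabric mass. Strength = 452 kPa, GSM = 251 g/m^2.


Formula: Bursting Index = Bursting Strength / Fabric GSM
BI = 452 kPa / 251 g/m^2
BI = 1.801 kPa/(g/m^2)

1.801 kPa/(g/m^2)


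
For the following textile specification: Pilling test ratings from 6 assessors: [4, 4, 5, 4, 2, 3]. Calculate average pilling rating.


Formula: Mean = sum / count
Sum = 4 + 4 + 5 + 4 + 2 + 3 = 22
Mean = 22 / 6 = 3.7

3.7


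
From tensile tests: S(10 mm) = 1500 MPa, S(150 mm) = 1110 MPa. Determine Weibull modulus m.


Formula: m = ln(L1/L2) / ln(S2/S1)
Step 1: ln(L1/L2) = ln(10/150) = -2.70805
Step 2: S2/S1 = 1110/1500 = 0.74
Step 3: ln(S2/S1) = ln(0.74) = -0.30111
Step 4: m = -2.70805 / -0.30111 = 8.99

8.99 (Weibull m)


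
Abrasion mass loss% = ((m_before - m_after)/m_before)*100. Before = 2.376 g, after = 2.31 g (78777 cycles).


Formula: Mass loss% = ((m_before - m_after) / m_before) * 100
Step 1: Mass loss = 2.376 - 2.31 = 0.066 g
Step 2: Ratio = 0.066 / 2.376 = 0.0277778
Step 3: Mass loss% = 0.0277778 * 100 = 2.77778% ≈ 2.78%

2.78%


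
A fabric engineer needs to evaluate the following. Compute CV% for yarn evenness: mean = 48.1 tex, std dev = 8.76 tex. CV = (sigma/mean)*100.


Formula: CV% = (standard deviation / mean) * 100
Step 1: Ratio = 8.76 / 48.1 = 0.182121
Step 2: CV% = 0.182121 * 100 = 18.2121% ≈ 18.2%

18.2%


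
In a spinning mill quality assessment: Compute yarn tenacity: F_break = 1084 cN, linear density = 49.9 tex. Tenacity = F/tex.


Formula: Tenacity = Breaking force / Linear density
Tenacity = 1084 cN / 49.9 tex
Tenacity = 21.72 cN/tex

21.72 cN/tex


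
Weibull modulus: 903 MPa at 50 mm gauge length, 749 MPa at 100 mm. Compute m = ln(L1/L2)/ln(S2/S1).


Formula: m = ln(L1/L2) / ln(S2/S1)
Step 1: ln(L1/L2) = ln(50/100) = -0.69315
Step 2: S2/S1 = 749/903 = 0.82946
Step 3: ln(S2/S1) = ln(0.82946) = -0.18698
Step 4: m = -0.69315 / -0.18698 = 3.71

3.71 (Weibull m)


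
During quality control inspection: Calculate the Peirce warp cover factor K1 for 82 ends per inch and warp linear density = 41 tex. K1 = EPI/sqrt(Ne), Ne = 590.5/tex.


Formula: K1 = EPI / sqrt(Ne), with Ne = 590.5 / tex_warp
Step 1: Ne = 590.5 / 41 = 14.402
Step 2: sqrt(Ne) = sqrt(14.402) = 3.795
Step 3: K1 = 82 / 3.795 = 21.6

21.6


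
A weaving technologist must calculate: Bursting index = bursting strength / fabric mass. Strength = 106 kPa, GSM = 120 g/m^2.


Formula: Bursting Index = Bursting Strength / Fabric GSM
BI = 106 kPa / 120 g/m^2
BI = 0.883 kPa/(g/m^2)

0.883 kPa/(g/m^2)


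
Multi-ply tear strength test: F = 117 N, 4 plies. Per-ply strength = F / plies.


Formula: Per-ply strength = Total force / Number of plies
Per-ply = 117 N / 4
Per-ply = 29.25 N

29.25 N


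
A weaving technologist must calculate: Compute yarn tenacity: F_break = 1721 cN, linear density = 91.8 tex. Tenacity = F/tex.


Formula: Tenacity = Breaking force / Linear density
Tenacity = 1721 cN / 91.8 tex
Tenacity = 18.75 cN/tex

18.75 cN/tex


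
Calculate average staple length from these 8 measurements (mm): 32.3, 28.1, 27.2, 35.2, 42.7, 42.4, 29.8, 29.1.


Formula: Mean = sum of lengths / count
Sum = 32.3 + 28.1 + 27.2 + 35.2 + 42.7 + 42.4 + 29.8 + 29.1
Sum = 266.8 mm
Mean = 266.8 / 8 = 33.35 mm

33.35 mm


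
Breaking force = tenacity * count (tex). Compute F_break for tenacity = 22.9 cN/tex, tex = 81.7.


Formula: Breaking force = Tenacity * Linear density
F = 22.9 cN/tex * 81.7 tex
F = 1870.93 cN

1870.93 cN


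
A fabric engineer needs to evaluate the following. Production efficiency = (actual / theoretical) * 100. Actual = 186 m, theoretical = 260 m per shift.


Formula: Efficiency% = (Actual output / Theoretical output) * 100
Efficiency% = (186 / 260) * 100
Efficiency% = 0.715385 * 100 = 71.5385% ≈ 71.5%

71.5%


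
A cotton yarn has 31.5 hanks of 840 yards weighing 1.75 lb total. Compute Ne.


Formula: Ne = hanks / mass_lb
Substituting: Ne = 31.5 / 1.75
Ne = 18.0

18.0 Ne


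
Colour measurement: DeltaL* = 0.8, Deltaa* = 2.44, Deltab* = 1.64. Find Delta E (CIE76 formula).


Formula: Delta E = sqrt(dL*^2 + da*^2 + db*^2)
Step 1: dL*^2 = 0.8^2 = 0.64
Step 2: da*^2 = 2.44^2 = 5.9536
Step 3: db*^2 = 1.64^2 = 2.6896
Step 4: Sum = 0.64 + 5.9536 + 2.6896 = 9.2832
Step 5: Delta E = sqrt(9.2832) = 3.05

3.05 Delta E


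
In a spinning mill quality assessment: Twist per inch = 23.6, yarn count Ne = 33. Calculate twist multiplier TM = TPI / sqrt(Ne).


Formula: TM = TPI / sqrt(Ne)
Step 1: sqrt(Ne) = sqrt(33) = 5.7446
Step 2: TM = 23.6 / 5.7446 = 4.11

4.11 TM


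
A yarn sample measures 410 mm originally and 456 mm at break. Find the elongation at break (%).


Formula: Elongation (%) = ((L_break - L0) / L0) * 100
Step 1: Extension = 456 - 410 = 46 mm
Step 2: Elongation = (46 / 410) * 100
Step 3: Elongation = 0.112195 * 100 = 11.2195% ≈ 11.2%

11.2%


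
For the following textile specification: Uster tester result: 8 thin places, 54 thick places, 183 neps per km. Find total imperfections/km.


Formula: Total = thin places + thick places + neps
Total = 8 + 54 + 183
Total = 245 imperfections/km

245 imperfections/km


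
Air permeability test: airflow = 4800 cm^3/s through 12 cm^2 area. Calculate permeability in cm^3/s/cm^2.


Formula: Air Permeability = Airflow / Test Area
AP = 4800 cm^3/s / 12 cm^2
AP = 400.0 cm^3/s/cm^2

400.0 cm^3/s/cm^2


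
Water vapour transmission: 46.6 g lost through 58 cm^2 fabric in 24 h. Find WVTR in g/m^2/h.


Formula: WVTR = mass_loss / (area * time)
Step 1: Convert area: 58 cm^2 = 0.0058 m^2
Step 2: WVTR = 46.6 g / (0.0058 m^2 * 24 h)
Step 3: WVTR = 46.6 / 0.1392 = 334.8 g/m^2/h

334.8 g/m^2/h


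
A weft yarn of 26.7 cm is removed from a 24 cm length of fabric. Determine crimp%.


Formula: Crimp% = ((L_yarn - L_fabric) / L_fabric) * 100
Step 1: Extension = 26.7 - 24 = 2.7 cm
Step 2: Crimp% = (2.7 / 24) * 100
Step 3: Crimp% = 0.1125 * 100 = 11.25% ≈ 11.3%

11.3%


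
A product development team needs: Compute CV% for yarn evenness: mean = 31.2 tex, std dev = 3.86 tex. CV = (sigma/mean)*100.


Formula: CV% = (standard deviation / mean) * 100
Step 1: Ratio = 3.86 / 31.2 = 0.123718
Step 2: CV% = 0.123718 * 100 = 12.3718% ≈ 12.4%

12.4%


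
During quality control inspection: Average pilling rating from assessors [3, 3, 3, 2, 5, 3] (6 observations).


Formula: Mean = sum / count
Sum = 3 + 3 + 3 + 2 + 5 + 3 = 19
Mean = 19 / 6 = 3.2

3.2


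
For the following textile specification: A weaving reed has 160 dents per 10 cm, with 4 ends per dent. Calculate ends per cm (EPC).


Formula: EPC = (dents per 10 cm * ends per dent) / 10
Step 1: Total ends per 10 cm = 160 * 4 = 640
Step 2: EPC = 640 / 10 = 64.0 ends/cm

64.0 ends/cm


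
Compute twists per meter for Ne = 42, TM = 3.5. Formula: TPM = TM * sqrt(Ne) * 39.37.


Formula: TPM = TM * sqrt(Ne) * 39.37
Step 1: sqrt(Ne) = sqrt(42) = 6.4807
Step 2: TM * sqrt(Ne) = 3.5 * 6.4807 = 22.6825
Step 3: TPM = 22.6825 * 39.37 = 893 twists/m

893 twists/m


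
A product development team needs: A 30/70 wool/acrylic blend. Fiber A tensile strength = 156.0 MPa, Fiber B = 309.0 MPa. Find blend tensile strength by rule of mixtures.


Formula: Blend property = (fraction_A * property_A) + (fraction_B * property_B)
Step 1: Contribution A = 30/100 * 156.0 MPa = 46.8 MPa
Step 2: Contribution B = 70/100 * 309.0 MPa = 216.3 MPa
Step 3: Blend tensile strength = 46.8 + 216.3 = 263.1 MPa

263.1 MPa


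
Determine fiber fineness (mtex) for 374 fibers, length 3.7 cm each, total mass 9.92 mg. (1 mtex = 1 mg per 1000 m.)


Formula: fineness (mtex) = mass (mg) / total length (km) = (mass_mg / total_length_m) * 1000
Step 1: Convert fiber length: 3.7 cm = 0.037 m
Step 2: Total fiber length = 374 * 0.037 = 13.838 m
Step 3: Linear density = 9.92 mg / 13.838 m = 0.7169 mg/m
Step 4: fineness = 0.7169 * 1000 = 716.9 mtex

716.9 mtex


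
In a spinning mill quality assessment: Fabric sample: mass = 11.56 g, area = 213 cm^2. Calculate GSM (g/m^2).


Formula: GSM = mass_g / area_m2
Step 1: Convert area: 213 cm^2 = 213 / 10000 = 0.0213 m^2
Step 2: GSM = 11.56 g / 0.0213 m^2 = 542.7 g/m^2

542.7 g/m^2


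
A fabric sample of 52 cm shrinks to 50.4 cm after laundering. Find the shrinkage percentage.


Formula: Shrinkage% = ((L_before - L_after) / L_before) * 100
Step 1: Shrinkage = 52 - 50.4 = 1.6 cm
Step 2: Shrinkage% = (1.6 / 52) * 100
Step 3: Shrinkage% = 0.030769 * 100 = 3.0769% ≈ 3.1%

3.1%


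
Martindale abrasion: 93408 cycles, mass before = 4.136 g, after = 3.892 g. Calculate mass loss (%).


Formula: Mass loss% = ((m_before - m_after) / m_before) * 100
Step 1: Mass loss = 4.136 - 3.892 = 0.244 g
Step 2: Ratio = 0.244 / 4.136 = 0.0589942
Step 3: Mass loss% = 0.0589942 * 100 = 5.89942% ≈ 5.90%

5.90%


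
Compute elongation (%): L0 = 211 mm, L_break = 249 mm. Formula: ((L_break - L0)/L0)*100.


Formula: Elongation (%) = ((L_break - L0) / L0) * 100
Step 1: Extension = 249 - 211 = 38 mm
Step 2: Elongation = (38 / 211) * 100
Step 3: Elongation = 0.180095 * 100 = 18.0095% ≈ 18.0%

18.0%


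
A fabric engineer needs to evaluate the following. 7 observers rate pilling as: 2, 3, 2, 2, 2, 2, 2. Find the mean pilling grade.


Formula: Mean = sum / count
Sum = 2 + 3 + 2 + 2 + 2 + 2 + 2 = 15
Mean = 15 / 7 = 2.1

2.1


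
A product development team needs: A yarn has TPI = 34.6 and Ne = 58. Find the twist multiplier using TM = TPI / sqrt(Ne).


Formula: TM = TPI / sqrt(Ne)
Step 1: sqrt(Ne) = sqrt(58) = 7.6158
Step 2: TM = 34.6 / 7.6158 = 4.54

4.54 TM


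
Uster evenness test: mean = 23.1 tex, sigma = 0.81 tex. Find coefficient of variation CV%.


Formula: CV% = (standard deviation / mean) * 100
Step 1: Ratio = 0.81 / 23.1 = 0.035065
Step 2: CV% = 0.035065 * 100 = 3.5065% ≈ 3.5%

3.5%


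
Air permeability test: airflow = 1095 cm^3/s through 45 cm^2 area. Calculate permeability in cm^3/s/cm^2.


Formula: Air Permeability = Airflow / Test Area
AP = 1095 cm^3/s / 45 cm^2
AP = 24.3 cm^3/s/cm^2

24.3 cm^3/s/cm^2


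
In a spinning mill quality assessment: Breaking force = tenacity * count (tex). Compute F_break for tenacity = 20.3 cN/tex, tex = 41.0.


Formula: Breaking force = Tenacity * Linear density
F = 20.3 cN/tex * 41.0 tex
F = 832.30 cN

832.30 cN


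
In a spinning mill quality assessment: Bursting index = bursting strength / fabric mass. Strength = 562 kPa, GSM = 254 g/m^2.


Formula: Bursting Index = Bursting Strength / Fabric GSM
BI = 562 kPa / 254 g/m^2
BI = 2.213 kPa/(g/m^2)

2.213 kPa/(g/m^2)


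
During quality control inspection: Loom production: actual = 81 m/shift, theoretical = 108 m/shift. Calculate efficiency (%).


Formula: Efficiency% = (Actual output / Theoretical output) * 100
Efficiency% = (81 / 108) * 100
Efficiency% = 0.75 * 100 = 75.0%

75.0%


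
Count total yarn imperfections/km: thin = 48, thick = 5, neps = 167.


Formula: Total = thin places + thick places + neps
Total = 48 + 5 + 167
Total = 220 imperfections/km

220 imperfections/km


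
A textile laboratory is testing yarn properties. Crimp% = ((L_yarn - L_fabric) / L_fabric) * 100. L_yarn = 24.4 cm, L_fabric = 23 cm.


Formula: Crimp% = ((L_yarn - L_fabric) / L_fabric) * 100
Step 1: Extension = 24.4 - 23 = 1.4 cm
Step 2: Crimp% = (1.4 / 23) * 100
Step 3: Crimp% = 0.06087 * 100 = 6.087% ≈ 6.1%

6.1%


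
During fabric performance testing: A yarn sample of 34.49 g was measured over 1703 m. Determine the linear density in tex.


Formula: Tex = (mass_g / length_m) * 1000
Substituting: Tex = (34.49 / 1703) * 1000
Intermediate: 34.49 / 1703 = 0.0202525 g/m
Tex = 0.0202525 * 1000 = 20.25 tex

20.25 tex


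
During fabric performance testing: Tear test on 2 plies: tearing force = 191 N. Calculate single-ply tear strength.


Formula: Per-ply strength = Total force / Number of plies
Per-ply = 191 N / 2
Per-ply = 95.5 N

95.5 N


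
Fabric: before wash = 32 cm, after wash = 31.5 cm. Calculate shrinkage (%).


Formula: Shrinkage% = ((L_before - L_after) / L_before) * 100
Step 1: Shrinkage = 32 - 31.5 = 0.5 cm
Step 2: Shrinkage% = (0.5 / 32) * 100
Step 3: Shrinkage% = 0.015625 * 100 = 1.5625% ≈ 1.6%

1.6%


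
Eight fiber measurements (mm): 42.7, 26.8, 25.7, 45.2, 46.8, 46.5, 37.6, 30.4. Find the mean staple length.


Formula: Mean = sum of lengths / count
Sum = 42.7 + 26.8 + 25.7 + 45.2 + 46.8 + 46.5 + 37.6 + 30.4
Sum = 301.7 mm
Mean = 301.7 / 8 = 37.71 mm

37.71 mm


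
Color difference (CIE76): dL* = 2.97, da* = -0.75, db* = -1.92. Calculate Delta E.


Formula: Delta E = sqrt(dL*^2 + da*^2 + db*^2)
Step 1: dL*^2 = 2.97^2 = 8.8209
Step 2: da*^2 = (-0.75)^2 = 0.5625
Step 3: db*^2 = (-1.92)^2 = 3.6864
Step 4: Sum = 8.8209 + 0.5625 + 3.6864 = 13.0698
Step 5: Delta E = sqrt(13.0698) = 3.62

3.62 Delta E


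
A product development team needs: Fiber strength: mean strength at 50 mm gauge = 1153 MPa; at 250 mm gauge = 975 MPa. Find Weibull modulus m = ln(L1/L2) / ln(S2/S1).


Formula: m = ln(L1/L2) / ln(S2/S1)
Step 1: ln(L1/L2) = ln(50/250) = -1.60944
Step 2: S2/S1 = 975/1153 = 0.84562
Step 3: ln(S2/S1) = ln(0.84562) = -0.16769
Step 4: m = -1.60944 / -0.16769 = 9.60

9.60 (Weibull m)


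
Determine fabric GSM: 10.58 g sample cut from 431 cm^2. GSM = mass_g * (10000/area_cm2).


Formula: GSM = mass_g / area_m2
Step 1: Convert area: 431 cm^2 = 431 / 10000 = 0.0431 m^2
Step 2: GSM = 10.58 g / 0.0431 m^2 = 245.5 g/m^2

245.5 g/m^2


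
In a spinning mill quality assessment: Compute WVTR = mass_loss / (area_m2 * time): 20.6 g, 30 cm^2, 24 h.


Formula: WVTR = mass_loss / (area * time)
Step 1: Convert area: 30 cm^2 = 0.003 m^2
Step 2: WVTR = 20.6 g / (0.003 m^2 * 24 h)
Step 3: WVTR = 20.6 / 0.072 = 286.1 g/m^2/h

286.1 g/m^2/h


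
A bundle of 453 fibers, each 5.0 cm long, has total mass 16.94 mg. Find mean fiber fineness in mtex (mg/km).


Formula: fineness (mtex) = mass (mg) / total length (km) = (mass_mg / total_length_m) * 1000
Step 1: Convert fiber length: 5.0 cm = 0.05 m
Step 2: Total fiber length = 453 * 0.05 = 22.65 m
Step 3: Linear density = 16.94 mg / 22.65 m = 0.7479 mg/m
Step 4: fineness = 0.7479 * 1000 = 747.9 mtex

747.9 mtex


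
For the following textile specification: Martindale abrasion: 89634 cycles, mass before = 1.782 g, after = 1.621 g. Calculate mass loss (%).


Formula: Mass loss% = ((m_before - m_after) / m_before) * 100
Step 1: Mass loss = 1.782 - 1.621 = 0.161 g
Step 2: Ratio = 0.161 / 1.782 = 0.0903479
Step 3: Mass loss% = 0.0903479 * 100 = 9.03479% ≈ 9.03%

9.03%


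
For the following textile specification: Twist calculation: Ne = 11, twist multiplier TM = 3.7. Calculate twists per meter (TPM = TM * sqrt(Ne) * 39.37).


Formula: TPM = TM * sqrt(Ne) * 39.37
Step 1: sqrt(Ne) = sqrt(11) = 3.3166
Step 2: TM * sqrt(Ne) = 3.7 * 3.3166 = 12.2714
Step 3: TPM = 12.2714 * 39.37 = 483 twists/m

483 twists/m


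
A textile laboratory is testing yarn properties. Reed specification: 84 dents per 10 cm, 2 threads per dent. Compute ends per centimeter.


Formula: EPC = (dents per 10 cm * ends per dent) / 10
Step 1: Total ends per 10 cm = 84 * 2 = 168
Step 2: EPC = 168 / 10 = 16.8 ends/cm

16.8 ends/cm


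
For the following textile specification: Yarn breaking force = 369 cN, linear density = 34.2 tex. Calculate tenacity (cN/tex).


Formula: Tenacity = Breaking force / Linear density
Tenacity = 369 cN / 34.2 tex
Tenacity = 10.79 cN/tex

10.79 cN/tex


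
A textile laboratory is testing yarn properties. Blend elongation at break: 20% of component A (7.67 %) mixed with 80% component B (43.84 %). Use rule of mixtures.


Formula: Blend property = (fraction_A * property_A) + (fraction_B * property_B)
Step 1: Contribution A = 20/100 * 7.67 % = 1.534 %
Step 2: Contribution B = 80/100 * 43.84 % = 35.072 %
Step 3: Blend elongation at break = 1.534 + 35.072 = 36.606 %

36.606 %


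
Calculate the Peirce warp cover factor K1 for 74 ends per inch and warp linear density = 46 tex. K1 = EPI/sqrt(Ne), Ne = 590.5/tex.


Formula: K1 = EPI / sqrt(Ne), with Ne = 590.5 / tex_warp
Step 1: Ne = 590.5 / 46 = 12.837
Step 2: sqrt(Ne) = sqrt(12.837) = 3.5829
Step 3: K1 = 74 / 3.5829 = 20.7

20.7


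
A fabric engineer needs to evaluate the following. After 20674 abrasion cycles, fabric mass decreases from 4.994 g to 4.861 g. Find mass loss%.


Formula: Mass loss% = ((m_before - m_after) / m_before) * 100
Step 1: Mass loss = 4.994 - 4.861 = 0.133 g
Step 2: Ratio = 0.133 / 4.994 = 0.026632
Step 3: Mass loss% = 0.026632 * 100 = 2.6632% ≈ 2.66%

2.66%


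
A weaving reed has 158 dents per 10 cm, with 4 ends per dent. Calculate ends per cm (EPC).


Formula: EPC = (dents per 10 cm * ends per dent) / 10
Step 1: Total ends per 10 cm = 158 * 4 = 632
Step 2: EPC = 632 / 10 = 63.2 ends/cm

63.2 ends/cm


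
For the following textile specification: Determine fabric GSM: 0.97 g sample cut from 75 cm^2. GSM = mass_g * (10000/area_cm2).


Formula: GSM = mass_g / area_m2
Step 1: Convert area: 75 cm^2 = 75 / 10000 = 0.0075 m^2
Step 2: GSM = 0.97 g / 0.0075 m^2 = 129.3 g/m^2

129.3 g/m^2


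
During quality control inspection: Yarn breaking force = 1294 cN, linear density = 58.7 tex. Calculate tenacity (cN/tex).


Formula: Tenacity = Breaking force / Linear density
Tenacity = 1294 cN / 58.7 tex
Tenacity = 22.04 cN/tex

22.04 cN/tex


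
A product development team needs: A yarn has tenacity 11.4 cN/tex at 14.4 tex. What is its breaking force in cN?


Formula: Breaking force = Tenacity * Linear density
F = 11.4 cN/tex * 14.4 tex
F = 164.16 cN

164.16 cN


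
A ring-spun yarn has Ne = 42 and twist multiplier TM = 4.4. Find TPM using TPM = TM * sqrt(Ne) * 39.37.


Formula: TPM = TM * sqrt(Ne) * 39.37
Step 1: sqrt(Ne) = sqrt(42) = 6.4807
Step 2: TM * sqrt(Ne) = 4.4 * 6.4807 = 28.5151
Step 3: TPM = 28.5151 * 39.37 = 1123 twists/m

1123 twists/m


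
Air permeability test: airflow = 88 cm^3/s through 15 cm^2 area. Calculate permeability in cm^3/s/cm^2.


Formula: Air Permeability = Airflow / Test Area
AP = 88 cm^3/s / 15 cm^2
AP = 5.9 cm^3/s/cm^2

5.9 cm^3/s/cm^2


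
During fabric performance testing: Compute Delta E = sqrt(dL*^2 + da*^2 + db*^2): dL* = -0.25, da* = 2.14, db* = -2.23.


Formula: Delta E = sqrt(dL*^2 + da*^2 + db*^2)
Step 1: dL*^2 = (-0.25)^2 = 0.0625
Step 2: da*^2 = 2.14^2 = 4.5796
Step 3: db*^2 = (-2.23)^2 = 4.9729
Step 4: Sum = 0.0625 + 4.5796 + 4.9729 = 9.615
Step 5: Delta E = sqrt(9.615) = 3.1

3.1 Delta E


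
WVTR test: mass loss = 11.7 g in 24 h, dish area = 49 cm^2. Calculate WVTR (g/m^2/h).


Formula: WVTR = mass_loss / (area * time)
Step 1: Convert area: 49 cm^2 = 0.0049 m^2
Step 2: WVTR = 11.7 g / (0.0049 m^2 * 24 h)
Step 3: WVTR = 11.7 / 0.1176 = 99.5 g/m^2/h

99.5 g/m^2/h


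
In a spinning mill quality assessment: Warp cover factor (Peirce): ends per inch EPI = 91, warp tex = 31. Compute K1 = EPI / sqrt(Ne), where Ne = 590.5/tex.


Formula: K1 = EPI / sqrt(Ne), with Ne = 590.5 / tex_warp
Step 1: Ne = 590.5 / 31 = 19.048
Step 2: sqrt(Ne) = sqrt(19.048) = 4.3644
Step 3: K1 = 91 / 4.3644 = 20.9

20.9


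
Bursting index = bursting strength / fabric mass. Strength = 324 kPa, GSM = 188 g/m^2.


Formula: Bursting Index = Bursting Strength / Fabric GSM
BI = 324 kPa / 188 g/m^2
BI = 1.723 kPa/(g/m^2)

1.723 kPa/(g/m^2)


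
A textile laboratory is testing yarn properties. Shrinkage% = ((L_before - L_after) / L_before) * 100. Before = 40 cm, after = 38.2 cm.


Formula: Shrinkage% = ((L_before - L_after) / L_before) * 100
Step 1: Shrinkage = 40 - 38.2 = 1.8 cm
Step 2: Shrinkage% = (1.8 / 40) * 100
Step 3: Shrinkage% = 0.045 * 100 = 4.5%

4.5%


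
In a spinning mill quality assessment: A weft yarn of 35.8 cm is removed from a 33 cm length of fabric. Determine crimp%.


Formula: Crimp% = ((L_yarn - L_fabric) / L_fabric) * 100
Step 1: Extension = 35.8 - 33 = 2.8 cm
Step 2: Crimp% = (2.8 / 33) * 100
Step 3: Crimp% = 0.084848 * 100 = 8.4848% ≈ 8.5%

8.5%


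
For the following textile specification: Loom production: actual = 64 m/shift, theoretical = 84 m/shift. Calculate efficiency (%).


Formula: Efficiency% = (Actual output / Theoretical output) * 100
Efficiency% = (64 / 84) * 100
Efficiency% = 0.761905 * 100 = 76.1905% ≈ 76.2%

76.2%


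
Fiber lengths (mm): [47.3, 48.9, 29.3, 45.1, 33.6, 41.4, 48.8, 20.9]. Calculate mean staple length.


Formula: Mean = sum of lengths / count
Sum = 47.3 + 48.9 + 29.3 + 45.1 + 33.6 + 41.4 + 48.8 + 20.9
Sum = 315.3 mm
Mean = 315.3 / 8 = 39.41 mm

39.41 mm


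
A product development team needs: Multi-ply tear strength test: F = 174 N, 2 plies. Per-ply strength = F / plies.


Formula: Per-ply strength = Total force / Number of plies
Per-ply = 174 N / 2
Per-ply = 87 N

87 N


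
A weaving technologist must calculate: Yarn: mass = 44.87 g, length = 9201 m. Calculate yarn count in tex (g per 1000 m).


Formula: Tex = (mass_g / length_m) * 1000
Substituting: Tex = (44.87 / 9201) * 1000
Intermediate: 44.87 / 9201 = 0.00487664 g/m
Tex = 0.00487664 * 1000 = 4.88 tex

4.88 tex


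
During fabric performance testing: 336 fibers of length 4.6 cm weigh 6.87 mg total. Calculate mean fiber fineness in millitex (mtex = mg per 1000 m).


Formula: fineness (mtex) = mass (mg) / total length (km) = (mass_mg / total_length_m) * 1000
Step 1: Convert fiber length: 4.6 cm = 0.046 m
Step 2: Total fiber length = 336 * 0.046 = 15.456 m
Step 3: Linear density = 6.87 mg / 15.456 m = 0.4445 mg/m
Step 4: fineness = 0.4445 * 1000 = 444.5 mtex

444.5 mtex


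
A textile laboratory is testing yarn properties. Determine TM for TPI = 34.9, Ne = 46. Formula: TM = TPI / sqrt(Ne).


Formula: TM = TPI / sqrt(Ne)
Step 1: sqrt(Ne) = sqrt(46) = 6.7823
Step 2: TM = 34.9 / 6.7823 = 5.15

5.15 TM


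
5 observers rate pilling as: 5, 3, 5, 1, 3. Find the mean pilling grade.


Formula: Mean = sum / count
Sum = 5 + 3 + 5 + 1 + 3 = 17
Mean = 17 / 5 = 3.4

3.4


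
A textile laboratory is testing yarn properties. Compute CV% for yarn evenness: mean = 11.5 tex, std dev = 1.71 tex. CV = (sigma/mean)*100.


Formula: CV% = (standard deviation / mean) * 100
Step 1: Ratio = 1.71 / 11.5 = 0.148696
Step 2: CV% = 0.148696 * 100 = 14.8696% ≈ 14.9%

14.9%


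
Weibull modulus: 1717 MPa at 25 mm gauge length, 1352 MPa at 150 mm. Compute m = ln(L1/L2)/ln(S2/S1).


Formula: m = ln(L1/L2) / ln(S2/S1)
Step 1: ln(L1/L2) = ln(25/150) = -1.79176
Step 2: S2/S1 = 1352/1717 = 0.78742
Step 3: ln(S2/S1) = ln(0.78742) = -0.23899
Step 4: m = -1.79176 / -0.23899 = 7.50

7.50 (Weibull m)


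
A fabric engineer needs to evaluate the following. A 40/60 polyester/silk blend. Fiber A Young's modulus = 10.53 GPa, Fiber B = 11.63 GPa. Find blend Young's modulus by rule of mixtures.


Formula: Blend property = (fraction_A * property_A) + (fraction_B * property_B)
Step 1: Contribution A = 40/100 * 10.53 GPa = 4.212 GPa
Step 2: Contribution B = 60/100 * 11.63 GPa = 6.978 GPa
Step 3: Blend Young's modulus = 4.212 + 6.978 = 11.19 GPa

11.19 GPa


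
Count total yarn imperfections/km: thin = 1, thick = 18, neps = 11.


Formula: Total = thin places + thick places + neps
Total = 1 + 18 + 11
Total = 30 imperfections/km

30 imperfections/km


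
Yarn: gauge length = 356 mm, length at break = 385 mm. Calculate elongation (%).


Formula: Elongation (%) = ((L_break - L0) / L0) * 100
Step 1: Extension = 385 - 356 = 29 mm
Step 2: Elongation = (29 / 356) * 100
Step 3: Elongation = 0.081461 * 100 = 8.1461% ≈ 8.1%

8.1%


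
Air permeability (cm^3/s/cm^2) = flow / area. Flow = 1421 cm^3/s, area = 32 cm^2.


Formula: Air Permeability = Airflow / Test Area
AP = 1421 cm^3/s / 32 cm^2
AP = 44.4 cm^3/s/cm^2

44.4 cm^3/s/cm^2


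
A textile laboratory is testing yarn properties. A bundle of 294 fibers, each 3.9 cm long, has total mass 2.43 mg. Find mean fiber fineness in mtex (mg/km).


Formula: fineness (mtex) = mass (mg) / total length (km) = (mass_mg / total_length_m) * 1000
Step 1: Convert fiber length: 3.9 cm = 0.039 m
Step 2: Total fiber length = 294 * 0.039 = 11.466 m
Step 3: Linear density = 2.43 mg / 11.466 m = 0.2119 mg/m
Step 4: fineness = 0.2119 * 1000 = 211.9 mtex

211.9 mtex


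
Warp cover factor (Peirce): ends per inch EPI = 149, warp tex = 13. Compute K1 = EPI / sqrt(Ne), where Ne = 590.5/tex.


Formula: K1 = EPI / sqrt(Ne), with Ne = 590.5 / tex_warp
Step 1: Ne = 590.5 / 13 = 45.423
Step 2: sqrt(Ne) = sqrt(45.423) = 6.7397
Step 3: K1 = 149 / 6.7397 = 22.1

22.1


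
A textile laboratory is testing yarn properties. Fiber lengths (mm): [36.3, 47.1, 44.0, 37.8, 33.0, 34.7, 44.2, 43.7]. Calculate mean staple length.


Formula: Mean = sum of lengths / count
Sum = 36.3 + 47.1 + 44.0 + 37.8 + 33.0 + 34.7 + 44.2 + 43.7
Sum = 320.8 mm
Mean = 320.8 / 8 = 40.10 mm

40.10 mm


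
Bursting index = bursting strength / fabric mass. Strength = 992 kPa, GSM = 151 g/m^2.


Formula: Bursting Index = Bursting Strength / Fabric GSM
BI = 992 kPa / 151 g/m^2
BI = 6.570 kPa/(g/m^2)

6.570 kPa/(g/m^2)


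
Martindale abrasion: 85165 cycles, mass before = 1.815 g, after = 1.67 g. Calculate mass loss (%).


Formula: Mass loss% = ((m_before - m_after) / m_before) * 100
Step 1: Mass loss = 1.815 - 1.67 = 0.145 g
Step 2: Ratio = 0.145 / 1.815 = 0.0798898
Step 3: Mass loss% = 0.0798898 * 100 = 7.98898% ≈ 7.99%

7.99%


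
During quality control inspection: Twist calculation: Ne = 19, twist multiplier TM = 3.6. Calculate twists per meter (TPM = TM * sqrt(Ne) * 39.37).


Formula: TPM = TM * sqrt(Ne) * 39.37
Step 1: sqrt(Ne) = sqrt(19) = 4.3589
Step 2: TM * sqrt(Ne) = 3.6 * 4.3589 = 15.692
Step 3: TPM = 15.692 * 39.37 = 618 twists/m

618 twists/m


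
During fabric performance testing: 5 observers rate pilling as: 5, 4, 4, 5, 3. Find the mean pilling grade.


Formula: Mean = sum / count
Sum = 5 + 4 + 4 + 5 + 3 = 21
Mean = 21 / 5 = 4.2

4.2


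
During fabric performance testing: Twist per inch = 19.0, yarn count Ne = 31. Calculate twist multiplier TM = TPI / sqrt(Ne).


Formula: TM = TPI / sqrt(Ne)
Step 1: sqrt(Ne) = sqrt(31) = 5.5678
Step 2: TM = 19.0 / 5.5678 = 3.41

3.41 TM


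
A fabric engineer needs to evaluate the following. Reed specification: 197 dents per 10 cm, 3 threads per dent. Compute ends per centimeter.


Formula: EPC = (dents per 10 cm * ends per dent) / 10
Step 1: Total ends per 10 cm = 197 * 3 = 591
Step 2: EPC = 591 / 10 = 59.1 ends/cm

59.1 ends/cm


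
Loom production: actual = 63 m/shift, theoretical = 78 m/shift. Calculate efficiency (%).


Formula: Efficiency% = (Actual output / Theoretical output) * 100
Efficiency% = (63 / 78) * 100
Efficiency% = 0.807692 * 100 = 80.7692% ≈ 80.8%

80.8%


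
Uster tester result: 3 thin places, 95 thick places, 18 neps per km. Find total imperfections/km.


Formula: Total = thin places + thick places + neps
Total = 3 + 95 + 18
Total = 116 imperfections/km

116 imperfections/km


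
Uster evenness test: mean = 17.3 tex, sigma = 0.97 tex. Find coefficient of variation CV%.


Formula: CV% = (standard deviation / mean) * 100
Step 1: Ratio = 0.97 / 17.3 = 0.056069
Step 2: CV% = 0.056069 * 100 = 5.6069% ≈ 5.6%

5.6%


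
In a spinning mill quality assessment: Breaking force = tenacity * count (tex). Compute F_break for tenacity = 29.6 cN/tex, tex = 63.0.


Formula: Breaking force = Tenacity * Linear density
F = 29.6 cN/tex * 63.0 tex
F = 1864.80 cN

1864.80 cN


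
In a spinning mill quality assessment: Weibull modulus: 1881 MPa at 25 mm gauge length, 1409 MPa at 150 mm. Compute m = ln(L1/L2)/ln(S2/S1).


Formula: m = ln(L1/L2) / ln(S2/S1)
Step 1: ln(L1/L2) = ln(25/150) = -1.79176
Step 2: S2/S1 = 1409/1881 = 0.74907
Step 3: ln(S2/S1) = ln(0.74907) = -0.28892
Step 4: m = -1.79176 / -0.28892 = 6.20

6.20 (Weibull m)


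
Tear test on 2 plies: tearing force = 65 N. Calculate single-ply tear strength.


Formula: Per-ply strength = Total force / Number of plies
Per-ply = 65 N / 2
Per-ply = 32.5 N

32.5 N


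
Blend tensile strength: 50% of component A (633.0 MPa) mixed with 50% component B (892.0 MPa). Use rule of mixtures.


Formula: Blend property = (fraction_A * property_A) + (fraction_B * property_B)
Step 1: Contribution A = 50/100 * 633.0 MPa = 316.5 MPa
Step 2: Contribution B = 50/100 * 892.0 MPa = 446.0 MPa
Step 3: Blend tensile strength = 316.5 + 446.0 = 762.5 MPa

762.5 MPa


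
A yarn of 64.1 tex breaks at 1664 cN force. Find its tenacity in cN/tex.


Formula: Tenacity = Breaking force / Linear density
Tenacity = 1664 cN / 64.1 tex
Tenacity = 25.96 cN/tex

25.96 cN/tex


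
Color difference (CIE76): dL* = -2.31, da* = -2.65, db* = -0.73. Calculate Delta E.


Formula: Delta E = sqrt(dL*^2 + da*^2 + db*^2)
Step 1: dL*^2 = (-2.31)^2 = 5.3361
Step 2: da*^2 = (-2.65)^2 = 7.0225
Step 3: db*^2 = (-0.73)^2 = 0.5329
Step 4: Sum = 5.3361 + 7.0225 + 0.5329 = 12.8915
Step 5: Delta E = sqrt(12.8915) = 3.59

3.59 Delta E


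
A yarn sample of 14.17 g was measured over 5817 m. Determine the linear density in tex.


Formula: Tex = (mass_g / length_m) * 1000
Substituting: Tex = (14.17 / 5817) * 1000
Intermediate: 14.17 / 5817 = 0.00243596 g/m
Tex = 0.00243596 * 1000 = 2.44 tex

2.44 tex


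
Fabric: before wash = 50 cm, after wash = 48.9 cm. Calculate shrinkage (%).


Formula: Shrinkage% = ((L_before - L_after) / L_before) * 100
Step 1: Shrinkage = 50 - 48.9 = 1.1 cm
Step 2: Shrinkage% = (1.1 / 50) * 100
Step 3: Shrinkage% = 0.022 * 100 = 2.2%

2.2%


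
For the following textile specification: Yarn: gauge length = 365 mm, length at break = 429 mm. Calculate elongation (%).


Formula: Elongation (%) = ((L_break - L0) / L0) * 100
Step 1: Extension = 429 - 365 = 64 mm
Step 2: Elongation = (64 / 365) * 100
Step 3: Elongation = 0.175342 * 100 = 17.5342% ≈ 17.5%

17.5%


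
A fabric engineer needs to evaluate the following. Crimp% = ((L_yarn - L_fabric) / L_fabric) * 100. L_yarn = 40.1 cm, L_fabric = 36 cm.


Formula: Crimp% = ((L_yarn - L_fabric) / L_fabric) * 100
Step 1: Extension = 40.1 - 36 = 4.1 cm
Step 2: Crimp% = (4.1 / 36) * 100
Step 3: Crimp% = 0.113889 * 100 = 11.3889% ≈ 11.4%

11.4%


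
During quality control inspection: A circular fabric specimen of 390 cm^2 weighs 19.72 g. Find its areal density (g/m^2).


Formula: GSM = mass_g / area_m2
Step 1: Convert area: 390 cm^2 = 390 / 10000 = 0.039 m^2
Step 2: GSM = 19.72 g / 0.039 m^2 = 505.6 g/m^2

505.6 g/m^2


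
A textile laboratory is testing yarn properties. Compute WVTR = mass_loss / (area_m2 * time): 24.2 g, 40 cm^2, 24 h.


Formula: WVTR = mass_loss / (area * time)
Step 1: Convert area: 40 cm^2 = 0.004 m^2
Step 2: WVTR = 24.2 g / (0.004 m^2 * 24 h)
Step 3: WVTR = 24.2 / 0.096 = 252.1 g/m^2/h

252.1 g/m^2/h


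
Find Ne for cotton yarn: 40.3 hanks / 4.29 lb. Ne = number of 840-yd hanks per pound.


Formula: Ne = hanks / mass_lb
Substituting: Ne = 40.3 / 4.29
Ne = 9.4

9.4 Ne


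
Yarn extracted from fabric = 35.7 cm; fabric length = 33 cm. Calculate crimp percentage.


Formula: Crimp% = ((L_yarn - L_fabric) / L_fabric) * 100
Step 1: Extension = 35.7 - 33 = 2.7 cm
Step 2: Crimp% = (2.7 / 33) * 100
Step 3: Crimp% = 0.081818 * 100 = 8.1818% ≈ 8.2%

8.2%


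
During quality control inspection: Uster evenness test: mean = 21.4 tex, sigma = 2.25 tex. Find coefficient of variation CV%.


Formula: CV% = (standard deviation / mean) * 100
Step 1: Ratio = 2.25 / 21.4 = 0.10514
Step 2: CV% = 0.10514 * 100 = 10.514% ≈ 10.5%

10.5%


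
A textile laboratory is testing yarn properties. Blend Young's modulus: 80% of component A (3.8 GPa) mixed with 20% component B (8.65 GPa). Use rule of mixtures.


Formula: Blend property = (fraction_A * property_A) + (fraction_B * property_B)
Step 1: Contribution A = 80/100 * 3.8 GPa = 3.04 GPa
Step 2: Contribution B = 20/100 * 8.65 GPa = 1.73 GPa
Step 3: Blend Young's modulus = 3.04 + 1.73 = 4.77 GPa

4.77 GPa


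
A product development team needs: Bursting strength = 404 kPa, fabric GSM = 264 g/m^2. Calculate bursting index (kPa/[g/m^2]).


Formula: Bursting Index = Bursting Strength / Fabric GSM
BI = 404 kPa / 264 g/m^2
BI = 1.530 kPa/(g/m^2)

1.530 kPa/(g/m^2)


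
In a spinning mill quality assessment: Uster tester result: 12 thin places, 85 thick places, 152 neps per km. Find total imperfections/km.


Formula: Total = thin places + thick places + neps
Total = 12 + 85 + 152
Total = 249 imperfections/km

249 imperfections/km


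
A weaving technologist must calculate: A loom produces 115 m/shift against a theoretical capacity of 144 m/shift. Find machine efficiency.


Formula: Efficiency% = (Actual output / Theoretical output) * 100
Efficiency% = (115 / 144) * 100
Efficiency% = 0.798611 * 100 = 79.8611% ≈ 79.9%

79.9%


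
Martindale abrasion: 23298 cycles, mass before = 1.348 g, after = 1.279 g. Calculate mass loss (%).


Formula: Mass loss% = ((m_before - m_after) / m_before) * 100
Step 1: Mass loss = 1.348 - 1.279 = 0.069 g
Step 2: Ratio = 0.069 / 1.348 = 0.0511869
Step 3: Mass loss% = 0.0511869 * 100 = 5.11869% ≈ 5.12%

5.12%


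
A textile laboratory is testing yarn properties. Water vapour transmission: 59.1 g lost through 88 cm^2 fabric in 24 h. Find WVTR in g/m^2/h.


Formula: WVTR = mass_loss / (area * time)
Step 1: Convert area: 88 cm^2 = 0.0088 m^2
Step 2: WVTR = 59.1 g / (0.0088 m^2 * 24 h)
Step 3: WVTR = 59.1 / 0.2112 = 279.8 g/m^2/h

279.8 g/m^2/h


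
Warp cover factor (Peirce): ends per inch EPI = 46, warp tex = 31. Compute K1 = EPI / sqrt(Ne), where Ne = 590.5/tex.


Formula: K1 = EPI / sqrt(Ne), with Ne = 590.5 / tex_warp
Step 1: Ne = 590.5 / 31 = 19.048
Step 2: sqrt(Ne) = sqrt(19.048) = 4.3644
Step 3: K1 = 46 / 4.3644 = 10.5

10.5


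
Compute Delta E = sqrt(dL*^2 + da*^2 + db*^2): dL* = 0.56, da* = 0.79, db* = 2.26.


Formula: Delta E = sqrt(dL*^2 + da*^2 + db*^2)
Step 1: dL*^2 = 0.56^2 = 0.3136
Step 2: da*^2 = 0.79^2 = 0.6241
Step 3: db*^2 = 2.26^2 = 5.1076
Step 4: Sum = 0.3136 + 0.6241 + 5.1076 = 6.0453
Step 5: Delta E = sqrt(6.0453) = 2.46

2.46 Delta E


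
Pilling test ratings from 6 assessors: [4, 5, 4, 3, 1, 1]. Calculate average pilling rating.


Formula: Mean = sum / count
Sum = 4 + 5 + 4 + 3 + 1 + 1 = 18
Mean = 18 / 6 = 3.0

3.0


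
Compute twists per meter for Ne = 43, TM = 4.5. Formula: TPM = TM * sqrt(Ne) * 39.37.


Formula: TPM = TM * sqrt(Ne) * 39.37
Step 1: sqrt(Ne) = sqrt(43) = 6.5574
Step 2: TM * sqrt(Ne) = 4.5 * 6.5574 = 29.5083
Step 3: TPM = 29.5083 * 39.37 = 1162 twists/m

1162 twists/m
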